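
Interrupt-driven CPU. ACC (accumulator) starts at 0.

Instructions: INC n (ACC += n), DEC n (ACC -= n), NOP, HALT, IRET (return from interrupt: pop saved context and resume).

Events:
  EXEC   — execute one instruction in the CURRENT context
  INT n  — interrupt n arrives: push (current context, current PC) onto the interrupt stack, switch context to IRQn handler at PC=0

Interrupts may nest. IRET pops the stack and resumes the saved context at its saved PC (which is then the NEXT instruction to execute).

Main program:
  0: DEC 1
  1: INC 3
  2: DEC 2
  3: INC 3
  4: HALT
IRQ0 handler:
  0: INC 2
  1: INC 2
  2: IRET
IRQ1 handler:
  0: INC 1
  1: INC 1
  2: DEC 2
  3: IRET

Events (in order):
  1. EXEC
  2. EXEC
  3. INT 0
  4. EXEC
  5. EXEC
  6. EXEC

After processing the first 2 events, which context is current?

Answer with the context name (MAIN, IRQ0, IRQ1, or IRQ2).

Event 1 (EXEC): [MAIN] PC=0: DEC 1 -> ACC=-1
Event 2 (EXEC): [MAIN] PC=1: INC 3 -> ACC=2

Answer: MAIN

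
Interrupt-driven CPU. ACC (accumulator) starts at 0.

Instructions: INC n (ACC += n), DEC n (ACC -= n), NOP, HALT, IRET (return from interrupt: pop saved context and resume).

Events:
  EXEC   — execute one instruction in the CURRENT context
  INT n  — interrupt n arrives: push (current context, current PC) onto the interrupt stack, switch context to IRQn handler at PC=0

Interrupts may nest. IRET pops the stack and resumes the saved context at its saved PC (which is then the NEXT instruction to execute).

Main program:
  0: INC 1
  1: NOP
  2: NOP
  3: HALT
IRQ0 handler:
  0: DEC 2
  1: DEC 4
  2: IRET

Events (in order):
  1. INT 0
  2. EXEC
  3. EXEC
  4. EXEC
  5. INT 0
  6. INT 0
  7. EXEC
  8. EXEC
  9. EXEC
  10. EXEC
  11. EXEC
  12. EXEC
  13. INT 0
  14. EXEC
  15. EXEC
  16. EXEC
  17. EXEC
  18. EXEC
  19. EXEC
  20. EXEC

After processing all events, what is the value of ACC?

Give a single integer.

Event 1 (INT 0): INT 0 arrives: push (MAIN, PC=0), enter IRQ0 at PC=0 (depth now 1)
Event 2 (EXEC): [IRQ0] PC=0: DEC 2 -> ACC=-2
Event 3 (EXEC): [IRQ0] PC=1: DEC 4 -> ACC=-6
Event 4 (EXEC): [IRQ0] PC=2: IRET -> resume MAIN at PC=0 (depth now 0)
Event 5 (INT 0): INT 0 arrives: push (MAIN, PC=0), enter IRQ0 at PC=0 (depth now 1)
Event 6 (INT 0): INT 0 arrives: push (IRQ0, PC=0), enter IRQ0 at PC=0 (depth now 2)
Event 7 (EXEC): [IRQ0] PC=0: DEC 2 -> ACC=-8
Event 8 (EXEC): [IRQ0] PC=1: DEC 4 -> ACC=-12
Event 9 (EXEC): [IRQ0] PC=2: IRET -> resume IRQ0 at PC=0 (depth now 1)
Event 10 (EXEC): [IRQ0] PC=0: DEC 2 -> ACC=-14
Event 11 (EXEC): [IRQ0] PC=1: DEC 4 -> ACC=-18
Event 12 (EXEC): [IRQ0] PC=2: IRET -> resume MAIN at PC=0 (depth now 0)
Event 13 (INT 0): INT 0 arrives: push (MAIN, PC=0), enter IRQ0 at PC=0 (depth now 1)
Event 14 (EXEC): [IRQ0] PC=0: DEC 2 -> ACC=-20
Event 15 (EXEC): [IRQ0] PC=1: DEC 4 -> ACC=-24
Event 16 (EXEC): [IRQ0] PC=2: IRET -> resume MAIN at PC=0 (depth now 0)
Event 17 (EXEC): [MAIN] PC=0: INC 1 -> ACC=-23
Event 18 (EXEC): [MAIN] PC=1: NOP
Event 19 (EXEC): [MAIN] PC=2: NOP
Event 20 (EXEC): [MAIN] PC=3: HALT

Answer: -23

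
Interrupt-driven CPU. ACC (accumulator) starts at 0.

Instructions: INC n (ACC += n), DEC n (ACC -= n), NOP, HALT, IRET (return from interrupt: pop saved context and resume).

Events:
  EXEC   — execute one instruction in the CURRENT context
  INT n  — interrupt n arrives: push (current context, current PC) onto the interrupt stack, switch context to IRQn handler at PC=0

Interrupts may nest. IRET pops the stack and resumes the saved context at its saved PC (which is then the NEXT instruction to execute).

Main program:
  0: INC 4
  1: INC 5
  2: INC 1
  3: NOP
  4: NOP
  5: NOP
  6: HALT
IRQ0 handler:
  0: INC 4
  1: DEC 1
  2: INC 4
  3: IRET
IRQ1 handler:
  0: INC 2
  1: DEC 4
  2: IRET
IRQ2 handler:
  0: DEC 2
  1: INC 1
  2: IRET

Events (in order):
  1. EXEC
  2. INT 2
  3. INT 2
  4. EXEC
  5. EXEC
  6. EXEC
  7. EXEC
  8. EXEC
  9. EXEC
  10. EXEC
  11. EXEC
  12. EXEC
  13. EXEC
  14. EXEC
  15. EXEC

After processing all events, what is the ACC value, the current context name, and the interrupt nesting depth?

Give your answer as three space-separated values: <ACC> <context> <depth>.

Answer: 8 MAIN 0

Derivation:
Event 1 (EXEC): [MAIN] PC=0: INC 4 -> ACC=4
Event 2 (INT 2): INT 2 arrives: push (MAIN, PC=1), enter IRQ2 at PC=0 (depth now 1)
Event 3 (INT 2): INT 2 arrives: push (IRQ2, PC=0), enter IRQ2 at PC=0 (depth now 2)
Event 4 (EXEC): [IRQ2] PC=0: DEC 2 -> ACC=2
Event 5 (EXEC): [IRQ2] PC=1: INC 1 -> ACC=3
Event 6 (EXEC): [IRQ2] PC=2: IRET -> resume IRQ2 at PC=0 (depth now 1)
Event 7 (EXEC): [IRQ2] PC=0: DEC 2 -> ACC=1
Event 8 (EXEC): [IRQ2] PC=1: INC 1 -> ACC=2
Event 9 (EXEC): [IRQ2] PC=2: IRET -> resume MAIN at PC=1 (depth now 0)
Event 10 (EXEC): [MAIN] PC=1: INC 5 -> ACC=7
Event 11 (EXEC): [MAIN] PC=2: INC 1 -> ACC=8
Event 12 (EXEC): [MAIN] PC=3: NOP
Event 13 (EXEC): [MAIN] PC=4: NOP
Event 14 (EXEC): [MAIN] PC=5: NOP
Event 15 (EXEC): [MAIN] PC=6: HALT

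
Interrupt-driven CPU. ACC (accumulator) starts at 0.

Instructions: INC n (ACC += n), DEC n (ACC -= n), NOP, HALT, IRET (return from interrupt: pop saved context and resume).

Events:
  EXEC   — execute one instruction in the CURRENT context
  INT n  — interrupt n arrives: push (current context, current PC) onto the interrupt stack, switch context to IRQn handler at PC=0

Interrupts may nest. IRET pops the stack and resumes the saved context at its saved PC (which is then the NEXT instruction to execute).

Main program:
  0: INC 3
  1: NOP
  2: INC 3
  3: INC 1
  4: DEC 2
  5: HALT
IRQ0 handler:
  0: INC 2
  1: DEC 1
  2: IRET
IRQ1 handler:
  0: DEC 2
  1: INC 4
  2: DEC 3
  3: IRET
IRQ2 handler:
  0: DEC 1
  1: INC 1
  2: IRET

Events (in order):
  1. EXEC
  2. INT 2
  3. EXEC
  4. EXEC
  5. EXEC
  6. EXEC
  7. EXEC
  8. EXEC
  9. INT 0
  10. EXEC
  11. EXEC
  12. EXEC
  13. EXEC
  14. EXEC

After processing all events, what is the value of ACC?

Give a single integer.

Event 1 (EXEC): [MAIN] PC=0: INC 3 -> ACC=3
Event 2 (INT 2): INT 2 arrives: push (MAIN, PC=1), enter IRQ2 at PC=0 (depth now 1)
Event 3 (EXEC): [IRQ2] PC=0: DEC 1 -> ACC=2
Event 4 (EXEC): [IRQ2] PC=1: INC 1 -> ACC=3
Event 5 (EXEC): [IRQ2] PC=2: IRET -> resume MAIN at PC=1 (depth now 0)
Event 6 (EXEC): [MAIN] PC=1: NOP
Event 7 (EXEC): [MAIN] PC=2: INC 3 -> ACC=6
Event 8 (EXEC): [MAIN] PC=3: INC 1 -> ACC=7
Event 9 (INT 0): INT 0 arrives: push (MAIN, PC=4), enter IRQ0 at PC=0 (depth now 1)
Event 10 (EXEC): [IRQ0] PC=0: INC 2 -> ACC=9
Event 11 (EXEC): [IRQ0] PC=1: DEC 1 -> ACC=8
Event 12 (EXEC): [IRQ0] PC=2: IRET -> resume MAIN at PC=4 (depth now 0)
Event 13 (EXEC): [MAIN] PC=4: DEC 2 -> ACC=6
Event 14 (EXEC): [MAIN] PC=5: HALT

Answer: 6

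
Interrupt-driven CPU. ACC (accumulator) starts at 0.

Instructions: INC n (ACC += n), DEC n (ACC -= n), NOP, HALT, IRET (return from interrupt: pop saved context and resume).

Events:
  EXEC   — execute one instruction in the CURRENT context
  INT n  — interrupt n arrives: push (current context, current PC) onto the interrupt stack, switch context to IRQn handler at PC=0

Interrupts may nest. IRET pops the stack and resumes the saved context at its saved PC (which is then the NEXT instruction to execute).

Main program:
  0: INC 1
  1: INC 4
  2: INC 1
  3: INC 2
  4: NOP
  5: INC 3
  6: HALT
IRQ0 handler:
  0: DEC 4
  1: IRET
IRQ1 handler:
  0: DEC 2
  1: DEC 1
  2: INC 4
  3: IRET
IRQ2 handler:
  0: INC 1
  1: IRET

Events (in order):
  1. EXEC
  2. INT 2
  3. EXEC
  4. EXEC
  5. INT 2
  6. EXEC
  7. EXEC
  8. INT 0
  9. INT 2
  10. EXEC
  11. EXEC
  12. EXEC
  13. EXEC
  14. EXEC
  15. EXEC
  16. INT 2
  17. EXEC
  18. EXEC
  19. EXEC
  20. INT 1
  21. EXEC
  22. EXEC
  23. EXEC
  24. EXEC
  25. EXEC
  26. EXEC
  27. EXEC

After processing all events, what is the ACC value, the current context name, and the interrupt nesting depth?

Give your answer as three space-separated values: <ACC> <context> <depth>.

Answer: 12 MAIN 0

Derivation:
Event 1 (EXEC): [MAIN] PC=0: INC 1 -> ACC=1
Event 2 (INT 2): INT 2 arrives: push (MAIN, PC=1), enter IRQ2 at PC=0 (depth now 1)
Event 3 (EXEC): [IRQ2] PC=0: INC 1 -> ACC=2
Event 4 (EXEC): [IRQ2] PC=1: IRET -> resume MAIN at PC=1 (depth now 0)
Event 5 (INT 2): INT 2 arrives: push (MAIN, PC=1), enter IRQ2 at PC=0 (depth now 1)
Event 6 (EXEC): [IRQ2] PC=0: INC 1 -> ACC=3
Event 7 (EXEC): [IRQ2] PC=1: IRET -> resume MAIN at PC=1 (depth now 0)
Event 8 (INT 0): INT 0 arrives: push (MAIN, PC=1), enter IRQ0 at PC=0 (depth now 1)
Event 9 (INT 2): INT 2 arrives: push (IRQ0, PC=0), enter IRQ2 at PC=0 (depth now 2)
Event 10 (EXEC): [IRQ2] PC=0: INC 1 -> ACC=4
Event 11 (EXEC): [IRQ2] PC=1: IRET -> resume IRQ0 at PC=0 (depth now 1)
Event 12 (EXEC): [IRQ0] PC=0: DEC 4 -> ACC=0
Event 13 (EXEC): [IRQ0] PC=1: IRET -> resume MAIN at PC=1 (depth now 0)
Event 14 (EXEC): [MAIN] PC=1: INC 4 -> ACC=4
Event 15 (EXEC): [MAIN] PC=2: INC 1 -> ACC=5
Event 16 (INT 2): INT 2 arrives: push (MAIN, PC=3), enter IRQ2 at PC=0 (depth now 1)
Event 17 (EXEC): [IRQ2] PC=0: INC 1 -> ACC=6
Event 18 (EXEC): [IRQ2] PC=1: IRET -> resume MAIN at PC=3 (depth now 0)
Event 19 (EXEC): [MAIN] PC=3: INC 2 -> ACC=8
Event 20 (INT 1): INT 1 arrives: push (MAIN, PC=4), enter IRQ1 at PC=0 (depth now 1)
Event 21 (EXEC): [IRQ1] PC=0: DEC 2 -> ACC=6
Event 22 (EXEC): [IRQ1] PC=1: DEC 1 -> ACC=5
Event 23 (EXEC): [IRQ1] PC=2: INC 4 -> ACC=9
Event 24 (EXEC): [IRQ1] PC=3: IRET -> resume MAIN at PC=4 (depth now 0)
Event 25 (EXEC): [MAIN] PC=4: NOP
Event 26 (EXEC): [MAIN] PC=5: INC 3 -> ACC=12
Event 27 (EXEC): [MAIN] PC=6: HALT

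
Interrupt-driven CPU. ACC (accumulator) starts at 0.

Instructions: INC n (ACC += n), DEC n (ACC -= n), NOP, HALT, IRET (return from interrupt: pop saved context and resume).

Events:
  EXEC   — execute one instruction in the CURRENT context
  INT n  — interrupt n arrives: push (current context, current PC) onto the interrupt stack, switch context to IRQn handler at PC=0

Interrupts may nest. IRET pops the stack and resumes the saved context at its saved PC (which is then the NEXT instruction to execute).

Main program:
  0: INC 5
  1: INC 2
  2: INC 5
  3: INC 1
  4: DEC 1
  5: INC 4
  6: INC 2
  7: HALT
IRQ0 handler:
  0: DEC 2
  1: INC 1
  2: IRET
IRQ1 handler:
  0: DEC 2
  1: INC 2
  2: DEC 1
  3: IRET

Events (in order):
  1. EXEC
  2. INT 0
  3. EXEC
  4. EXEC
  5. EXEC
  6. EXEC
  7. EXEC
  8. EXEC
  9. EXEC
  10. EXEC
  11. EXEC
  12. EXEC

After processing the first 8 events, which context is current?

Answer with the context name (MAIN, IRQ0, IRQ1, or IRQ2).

Answer: MAIN

Derivation:
Event 1 (EXEC): [MAIN] PC=0: INC 5 -> ACC=5
Event 2 (INT 0): INT 0 arrives: push (MAIN, PC=1), enter IRQ0 at PC=0 (depth now 1)
Event 3 (EXEC): [IRQ0] PC=0: DEC 2 -> ACC=3
Event 4 (EXEC): [IRQ0] PC=1: INC 1 -> ACC=4
Event 5 (EXEC): [IRQ0] PC=2: IRET -> resume MAIN at PC=1 (depth now 0)
Event 6 (EXEC): [MAIN] PC=1: INC 2 -> ACC=6
Event 7 (EXEC): [MAIN] PC=2: INC 5 -> ACC=11
Event 8 (EXEC): [MAIN] PC=3: INC 1 -> ACC=12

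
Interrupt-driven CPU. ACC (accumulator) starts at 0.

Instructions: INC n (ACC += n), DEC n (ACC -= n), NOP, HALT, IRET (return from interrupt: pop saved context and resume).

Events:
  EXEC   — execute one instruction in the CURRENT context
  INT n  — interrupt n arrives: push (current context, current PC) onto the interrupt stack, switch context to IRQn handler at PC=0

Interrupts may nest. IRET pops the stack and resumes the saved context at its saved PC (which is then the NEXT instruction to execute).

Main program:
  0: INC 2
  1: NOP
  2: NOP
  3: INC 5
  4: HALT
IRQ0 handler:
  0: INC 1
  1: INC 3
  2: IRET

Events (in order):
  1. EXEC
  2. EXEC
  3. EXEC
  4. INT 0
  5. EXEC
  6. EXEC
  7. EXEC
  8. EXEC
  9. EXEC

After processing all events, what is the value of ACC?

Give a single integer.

Event 1 (EXEC): [MAIN] PC=0: INC 2 -> ACC=2
Event 2 (EXEC): [MAIN] PC=1: NOP
Event 3 (EXEC): [MAIN] PC=2: NOP
Event 4 (INT 0): INT 0 arrives: push (MAIN, PC=3), enter IRQ0 at PC=0 (depth now 1)
Event 5 (EXEC): [IRQ0] PC=0: INC 1 -> ACC=3
Event 6 (EXEC): [IRQ0] PC=1: INC 3 -> ACC=6
Event 7 (EXEC): [IRQ0] PC=2: IRET -> resume MAIN at PC=3 (depth now 0)
Event 8 (EXEC): [MAIN] PC=3: INC 5 -> ACC=11
Event 9 (EXEC): [MAIN] PC=4: HALT

Answer: 11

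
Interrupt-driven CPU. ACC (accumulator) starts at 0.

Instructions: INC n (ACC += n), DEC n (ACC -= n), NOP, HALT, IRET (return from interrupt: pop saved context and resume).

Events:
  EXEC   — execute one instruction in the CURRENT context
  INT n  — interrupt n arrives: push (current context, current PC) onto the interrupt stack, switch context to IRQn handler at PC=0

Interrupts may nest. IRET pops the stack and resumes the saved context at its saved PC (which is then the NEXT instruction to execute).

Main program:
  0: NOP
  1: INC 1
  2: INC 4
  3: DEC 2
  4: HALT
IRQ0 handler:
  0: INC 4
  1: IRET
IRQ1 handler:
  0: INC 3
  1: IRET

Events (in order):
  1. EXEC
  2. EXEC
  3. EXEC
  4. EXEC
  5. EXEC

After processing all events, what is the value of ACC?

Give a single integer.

Answer: 3

Derivation:
Event 1 (EXEC): [MAIN] PC=0: NOP
Event 2 (EXEC): [MAIN] PC=1: INC 1 -> ACC=1
Event 3 (EXEC): [MAIN] PC=2: INC 4 -> ACC=5
Event 4 (EXEC): [MAIN] PC=3: DEC 2 -> ACC=3
Event 5 (EXEC): [MAIN] PC=4: HALT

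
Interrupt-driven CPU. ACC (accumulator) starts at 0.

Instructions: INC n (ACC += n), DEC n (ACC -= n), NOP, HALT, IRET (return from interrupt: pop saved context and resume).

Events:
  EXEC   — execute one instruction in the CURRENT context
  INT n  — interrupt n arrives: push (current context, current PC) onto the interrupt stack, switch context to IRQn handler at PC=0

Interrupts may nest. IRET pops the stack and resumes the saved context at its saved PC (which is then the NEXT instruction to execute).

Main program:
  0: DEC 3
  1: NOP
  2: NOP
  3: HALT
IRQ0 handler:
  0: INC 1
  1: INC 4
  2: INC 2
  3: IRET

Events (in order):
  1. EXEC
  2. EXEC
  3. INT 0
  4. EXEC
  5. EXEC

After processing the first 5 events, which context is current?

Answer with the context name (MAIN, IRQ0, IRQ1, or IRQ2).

Event 1 (EXEC): [MAIN] PC=0: DEC 3 -> ACC=-3
Event 2 (EXEC): [MAIN] PC=1: NOP
Event 3 (INT 0): INT 0 arrives: push (MAIN, PC=2), enter IRQ0 at PC=0 (depth now 1)
Event 4 (EXEC): [IRQ0] PC=0: INC 1 -> ACC=-2
Event 5 (EXEC): [IRQ0] PC=1: INC 4 -> ACC=2

Answer: IRQ0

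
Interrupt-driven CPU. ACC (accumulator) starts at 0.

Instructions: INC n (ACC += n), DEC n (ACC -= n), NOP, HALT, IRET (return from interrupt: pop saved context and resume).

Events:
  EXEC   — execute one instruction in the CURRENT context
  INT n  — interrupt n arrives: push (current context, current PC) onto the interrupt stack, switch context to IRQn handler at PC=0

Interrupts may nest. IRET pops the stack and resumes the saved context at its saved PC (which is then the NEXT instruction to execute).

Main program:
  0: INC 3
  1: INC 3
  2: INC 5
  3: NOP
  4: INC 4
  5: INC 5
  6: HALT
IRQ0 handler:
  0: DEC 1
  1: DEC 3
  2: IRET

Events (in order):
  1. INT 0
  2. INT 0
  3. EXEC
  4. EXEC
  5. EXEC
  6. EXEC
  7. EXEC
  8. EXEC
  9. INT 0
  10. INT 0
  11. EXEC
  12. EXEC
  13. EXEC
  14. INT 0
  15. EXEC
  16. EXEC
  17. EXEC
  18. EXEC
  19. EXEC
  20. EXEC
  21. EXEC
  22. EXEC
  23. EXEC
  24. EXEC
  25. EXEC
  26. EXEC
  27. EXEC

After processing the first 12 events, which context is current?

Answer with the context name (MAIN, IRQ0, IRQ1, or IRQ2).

Answer: IRQ0

Derivation:
Event 1 (INT 0): INT 0 arrives: push (MAIN, PC=0), enter IRQ0 at PC=0 (depth now 1)
Event 2 (INT 0): INT 0 arrives: push (IRQ0, PC=0), enter IRQ0 at PC=0 (depth now 2)
Event 3 (EXEC): [IRQ0] PC=0: DEC 1 -> ACC=-1
Event 4 (EXEC): [IRQ0] PC=1: DEC 3 -> ACC=-4
Event 5 (EXEC): [IRQ0] PC=2: IRET -> resume IRQ0 at PC=0 (depth now 1)
Event 6 (EXEC): [IRQ0] PC=0: DEC 1 -> ACC=-5
Event 7 (EXEC): [IRQ0] PC=1: DEC 3 -> ACC=-8
Event 8 (EXEC): [IRQ0] PC=2: IRET -> resume MAIN at PC=0 (depth now 0)
Event 9 (INT 0): INT 0 arrives: push (MAIN, PC=0), enter IRQ0 at PC=0 (depth now 1)
Event 10 (INT 0): INT 0 arrives: push (IRQ0, PC=0), enter IRQ0 at PC=0 (depth now 2)
Event 11 (EXEC): [IRQ0] PC=0: DEC 1 -> ACC=-9
Event 12 (EXEC): [IRQ0] PC=1: DEC 3 -> ACC=-12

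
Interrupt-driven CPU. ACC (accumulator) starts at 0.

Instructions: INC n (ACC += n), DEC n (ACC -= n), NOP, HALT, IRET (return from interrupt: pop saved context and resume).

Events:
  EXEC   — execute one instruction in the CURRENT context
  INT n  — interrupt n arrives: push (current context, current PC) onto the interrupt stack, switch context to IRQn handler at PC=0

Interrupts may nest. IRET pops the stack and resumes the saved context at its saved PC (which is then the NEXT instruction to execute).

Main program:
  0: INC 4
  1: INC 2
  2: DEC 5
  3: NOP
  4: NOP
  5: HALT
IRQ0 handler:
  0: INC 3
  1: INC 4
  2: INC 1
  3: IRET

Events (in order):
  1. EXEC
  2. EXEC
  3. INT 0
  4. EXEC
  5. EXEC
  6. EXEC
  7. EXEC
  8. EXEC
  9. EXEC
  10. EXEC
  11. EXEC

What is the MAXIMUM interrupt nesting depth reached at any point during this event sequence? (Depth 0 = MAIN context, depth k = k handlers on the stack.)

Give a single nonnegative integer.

Answer: 1

Derivation:
Event 1 (EXEC): [MAIN] PC=0: INC 4 -> ACC=4 [depth=0]
Event 2 (EXEC): [MAIN] PC=1: INC 2 -> ACC=6 [depth=0]
Event 3 (INT 0): INT 0 arrives: push (MAIN, PC=2), enter IRQ0 at PC=0 (depth now 1) [depth=1]
Event 4 (EXEC): [IRQ0] PC=0: INC 3 -> ACC=9 [depth=1]
Event 5 (EXEC): [IRQ0] PC=1: INC 4 -> ACC=13 [depth=1]
Event 6 (EXEC): [IRQ0] PC=2: INC 1 -> ACC=14 [depth=1]
Event 7 (EXEC): [IRQ0] PC=3: IRET -> resume MAIN at PC=2 (depth now 0) [depth=0]
Event 8 (EXEC): [MAIN] PC=2: DEC 5 -> ACC=9 [depth=0]
Event 9 (EXEC): [MAIN] PC=3: NOP [depth=0]
Event 10 (EXEC): [MAIN] PC=4: NOP [depth=0]
Event 11 (EXEC): [MAIN] PC=5: HALT [depth=0]
Max depth observed: 1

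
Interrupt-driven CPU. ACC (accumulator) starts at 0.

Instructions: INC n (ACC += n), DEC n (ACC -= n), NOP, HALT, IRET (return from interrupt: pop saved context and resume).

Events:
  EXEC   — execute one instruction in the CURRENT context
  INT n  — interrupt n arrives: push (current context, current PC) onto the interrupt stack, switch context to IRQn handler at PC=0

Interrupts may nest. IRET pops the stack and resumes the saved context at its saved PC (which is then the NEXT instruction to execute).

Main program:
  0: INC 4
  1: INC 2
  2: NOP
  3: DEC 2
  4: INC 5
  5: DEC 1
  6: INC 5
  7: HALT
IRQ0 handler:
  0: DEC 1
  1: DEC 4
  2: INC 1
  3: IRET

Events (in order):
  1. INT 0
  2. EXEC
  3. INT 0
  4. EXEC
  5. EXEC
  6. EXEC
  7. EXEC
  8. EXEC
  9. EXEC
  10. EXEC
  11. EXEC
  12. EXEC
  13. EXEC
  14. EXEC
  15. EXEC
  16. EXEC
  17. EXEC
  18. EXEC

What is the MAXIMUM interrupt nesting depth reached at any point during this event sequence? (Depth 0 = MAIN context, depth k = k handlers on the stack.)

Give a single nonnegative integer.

Event 1 (INT 0): INT 0 arrives: push (MAIN, PC=0), enter IRQ0 at PC=0 (depth now 1) [depth=1]
Event 2 (EXEC): [IRQ0] PC=0: DEC 1 -> ACC=-1 [depth=1]
Event 3 (INT 0): INT 0 arrives: push (IRQ0, PC=1), enter IRQ0 at PC=0 (depth now 2) [depth=2]
Event 4 (EXEC): [IRQ0] PC=0: DEC 1 -> ACC=-2 [depth=2]
Event 5 (EXEC): [IRQ0] PC=1: DEC 4 -> ACC=-6 [depth=2]
Event 6 (EXEC): [IRQ0] PC=2: INC 1 -> ACC=-5 [depth=2]
Event 7 (EXEC): [IRQ0] PC=3: IRET -> resume IRQ0 at PC=1 (depth now 1) [depth=1]
Event 8 (EXEC): [IRQ0] PC=1: DEC 4 -> ACC=-9 [depth=1]
Event 9 (EXEC): [IRQ0] PC=2: INC 1 -> ACC=-8 [depth=1]
Event 10 (EXEC): [IRQ0] PC=3: IRET -> resume MAIN at PC=0 (depth now 0) [depth=0]
Event 11 (EXEC): [MAIN] PC=0: INC 4 -> ACC=-4 [depth=0]
Event 12 (EXEC): [MAIN] PC=1: INC 2 -> ACC=-2 [depth=0]
Event 13 (EXEC): [MAIN] PC=2: NOP [depth=0]
Event 14 (EXEC): [MAIN] PC=3: DEC 2 -> ACC=-4 [depth=0]
Event 15 (EXEC): [MAIN] PC=4: INC 5 -> ACC=1 [depth=0]
Event 16 (EXEC): [MAIN] PC=5: DEC 1 -> ACC=0 [depth=0]
Event 17 (EXEC): [MAIN] PC=6: INC 5 -> ACC=5 [depth=0]
Event 18 (EXEC): [MAIN] PC=7: HALT [depth=0]
Max depth observed: 2

Answer: 2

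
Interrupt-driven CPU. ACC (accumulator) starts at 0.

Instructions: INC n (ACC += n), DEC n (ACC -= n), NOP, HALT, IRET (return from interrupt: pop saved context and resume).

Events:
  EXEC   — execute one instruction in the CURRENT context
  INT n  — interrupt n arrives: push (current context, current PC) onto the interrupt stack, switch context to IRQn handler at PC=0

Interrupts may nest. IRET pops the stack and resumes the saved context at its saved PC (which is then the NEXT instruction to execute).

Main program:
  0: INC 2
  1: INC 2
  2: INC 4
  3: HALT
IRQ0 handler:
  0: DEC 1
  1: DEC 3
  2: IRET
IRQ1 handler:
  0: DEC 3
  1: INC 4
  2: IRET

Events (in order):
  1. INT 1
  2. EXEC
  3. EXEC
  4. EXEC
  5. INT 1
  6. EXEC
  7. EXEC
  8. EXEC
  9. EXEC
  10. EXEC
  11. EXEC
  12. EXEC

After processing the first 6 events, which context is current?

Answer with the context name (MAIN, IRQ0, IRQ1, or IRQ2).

Answer: IRQ1

Derivation:
Event 1 (INT 1): INT 1 arrives: push (MAIN, PC=0), enter IRQ1 at PC=0 (depth now 1)
Event 2 (EXEC): [IRQ1] PC=0: DEC 3 -> ACC=-3
Event 3 (EXEC): [IRQ1] PC=1: INC 4 -> ACC=1
Event 4 (EXEC): [IRQ1] PC=2: IRET -> resume MAIN at PC=0 (depth now 0)
Event 5 (INT 1): INT 1 arrives: push (MAIN, PC=0), enter IRQ1 at PC=0 (depth now 1)
Event 6 (EXEC): [IRQ1] PC=0: DEC 3 -> ACC=-2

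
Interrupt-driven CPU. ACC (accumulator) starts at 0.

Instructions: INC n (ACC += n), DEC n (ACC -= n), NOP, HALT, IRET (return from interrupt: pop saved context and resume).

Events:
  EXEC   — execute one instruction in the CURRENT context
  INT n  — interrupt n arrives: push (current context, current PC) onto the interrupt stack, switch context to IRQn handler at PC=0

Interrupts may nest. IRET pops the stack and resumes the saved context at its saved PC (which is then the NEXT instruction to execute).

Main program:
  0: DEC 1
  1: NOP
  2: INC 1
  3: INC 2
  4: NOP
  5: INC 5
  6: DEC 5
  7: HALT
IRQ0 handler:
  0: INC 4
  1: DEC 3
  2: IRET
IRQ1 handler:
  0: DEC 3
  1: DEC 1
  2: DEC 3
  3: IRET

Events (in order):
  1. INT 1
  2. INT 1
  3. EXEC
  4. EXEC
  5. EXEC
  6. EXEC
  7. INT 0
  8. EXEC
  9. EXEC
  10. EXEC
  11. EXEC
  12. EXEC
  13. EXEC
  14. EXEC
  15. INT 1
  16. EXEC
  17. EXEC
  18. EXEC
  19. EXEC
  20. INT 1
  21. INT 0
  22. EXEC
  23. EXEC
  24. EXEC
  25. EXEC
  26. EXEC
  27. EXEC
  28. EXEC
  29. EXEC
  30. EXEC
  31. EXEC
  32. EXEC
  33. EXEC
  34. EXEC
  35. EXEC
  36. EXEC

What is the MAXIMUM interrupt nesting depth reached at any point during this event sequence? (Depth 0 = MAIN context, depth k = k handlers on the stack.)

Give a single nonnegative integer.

Answer: 2

Derivation:
Event 1 (INT 1): INT 1 arrives: push (MAIN, PC=0), enter IRQ1 at PC=0 (depth now 1) [depth=1]
Event 2 (INT 1): INT 1 arrives: push (IRQ1, PC=0), enter IRQ1 at PC=0 (depth now 2) [depth=2]
Event 3 (EXEC): [IRQ1] PC=0: DEC 3 -> ACC=-3 [depth=2]
Event 4 (EXEC): [IRQ1] PC=1: DEC 1 -> ACC=-4 [depth=2]
Event 5 (EXEC): [IRQ1] PC=2: DEC 3 -> ACC=-7 [depth=2]
Event 6 (EXEC): [IRQ1] PC=3: IRET -> resume IRQ1 at PC=0 (depth now 1) [depth=1]
Event 7 (INT 0): INT 0 arrives: push (IRQ1, PC=0), enter IRQ0 at PC=0 (depth now 2) [depth=2]
Event 8 (EXEC): [IRQ0] PC=0: INC 4 -> ACC=-3 [depth=2]
Event 9 (EXEC): [IRQ0] PC=1: DEC 3 -> ACC=-6 [depth=2]
Event 10 (EXEC): [IRQ0] PC=2: IRET -> resume IRQ1 at PC=0 (depth now 1) [depth=1]
Event 11 (EXEC): [IRQ1] PC=0: DEC 3 -> ACC=-9 [depth=1]
Event 12 (EXEC): [IRQ1] PC=1: DEC 1 -> ACC=-10 [depth=1]
Event 13 (EXEC): [IRQ1] PC=2: DEC 3 -> ACC=-13 [depth=1]
Event 14 (EXEC): [IRQ1] PC=3: IRET -> resume MAIN at PC=0 (depth now 0) [depth=0]
Event 15 (INT 1): INT 1 arrives: push (MAIN, PC=0), enter IRQ1 at PC=0 (depth now 1) [depth=1]
Event 16 (EXEC): [IRQ1] PC=0: DEC 3 -> ACC=-16 [depth=1]
Event 17 (EXEC): [IRQ1] PC=1: DEC 1 -> ACC=-17 [depth=1]
Event 18 (EXEC): [IRQ1] PC=2: DEC 3 -> ACC=-20 [depth=1]
Event 19 (EXEC): [IRQ1] PC=3: IRET -> resume MAIN at PC=0 (depth now 0) [depth=0]
Event 20 (INT 1): INT 1 arrives: push (MAIN, PC=0), enter IRQ1 at PC=0 (depth now 1) [depth=1]
Event 21 (INT 0): INT 0 arrives: push (IRQ1, PC=0), enter IRQ0 at PC=0 (depth now 2) [depth=2]
Event 22 (EXEC): [IRQ0] PC=0: INC 4 -> ACC=-16 [depth=2]
Event 23 (EXEC): [IRQ0] PC=1: DEC 3 -> ACC=-19 [depth=2]
Event 24 (EXEC): [IRQ0] PC=2: IRET -> resume IRQ1 at PC=0 (depth now 1) [depth=1]
Event 25 (EXEC): [IRQ1] PC=0: DEC 3 -> ACC=-22 [depth=1]
Event 26 (EXEC): [IRQ1] PC=1: DEC 1 -> ACC=-23 [depth=1]
Event 27 (EXEC): [IRQ1] PC=2: DEC 3 -> ACC=-26 [depth=1]
Event 28 (EXEC): [IRQ1] PC=3: IRET -> resume MAIN at PC=0 (depth now 0) [depth=0]
Event 29 (EXEC): [MAIN] PC=0: DEC 1 -> ACC=-27 [depth=0]
Event 30 (EXEC): [MAIN] PC=1: NOP [depth=0]
Event 31 (EXEC): [MAIN] PC=2: INC 1 -> ACC=-26 [depth=0]
Event 32 (EXEC): [MAIN] PC=3: INC 2 -> ACC=-24 [depth=0]
Event 33 (EXEC): [MAIN] PC=4: NOP [depth=0]
Event 34 (EXEC): [MAIN] PC=5: INC 5 -> ACC=-19 [depth=0]
Event 35 (EXEC): [MAIN] PC=6: DEC 5 -> ACC=-24 [depth=0]
Event 36 (EXEC): [MAIN] PC=7: HALT [depth=0]
Max depth observed: 2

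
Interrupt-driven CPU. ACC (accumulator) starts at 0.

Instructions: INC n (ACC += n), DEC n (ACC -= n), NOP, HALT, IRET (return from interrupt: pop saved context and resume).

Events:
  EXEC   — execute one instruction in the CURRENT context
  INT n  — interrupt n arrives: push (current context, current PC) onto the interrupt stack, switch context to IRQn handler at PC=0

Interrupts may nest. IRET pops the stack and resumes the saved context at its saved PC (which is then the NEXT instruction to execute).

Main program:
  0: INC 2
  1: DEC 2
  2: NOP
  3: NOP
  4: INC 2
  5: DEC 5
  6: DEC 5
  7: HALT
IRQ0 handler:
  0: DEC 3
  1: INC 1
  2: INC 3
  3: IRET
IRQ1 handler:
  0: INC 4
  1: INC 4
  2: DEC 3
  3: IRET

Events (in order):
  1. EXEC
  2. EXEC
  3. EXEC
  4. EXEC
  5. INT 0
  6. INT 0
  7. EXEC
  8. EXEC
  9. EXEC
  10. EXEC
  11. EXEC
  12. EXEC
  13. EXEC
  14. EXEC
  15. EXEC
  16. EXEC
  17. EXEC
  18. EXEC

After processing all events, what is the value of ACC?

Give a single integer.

Answer: -6

Derivation:
Event 1 (EXEC): [MAIN] PC=0: INC 2 -> ACC=2
Event 2 (EXEC): [MAIN] PC=1: DEC 2 -> ACC=0
Event 3 (EXEC): [MAIN] PC=2: NOP
Event 4 (EXEC): [MAIN] PC=3: NOP
Event 5 (INT 0): INT 0 arrives: push (MAIN, PC=4), enter IRQ0 at PC=0 (depth now 1)
Event 6 (INT 0): INT 0 arrives: push (IRQ0, PC=0), enter IRQ0 at PC=0 (depth now 2)
Event 7 (EXEC): [IRQ0] PC=0: DEC 3 -> ACC=-3
Event 8 (EXEC): [IRQ0] PC=1: INC 1 -> ACC=-2
Event 9 (EXEC): [IRQ0] PC=2: INC 3 -> ACC=1
Event 10 (EXEC): [IRQ0] PC=3: IRET -> resume IRQ0 at PC=0 (depth now 1)
Event 11 (EXEC): [IRQ0] PC=0: DEC 3 -> ACC=-2
Event 12 (EXEC): [IRQ0] PC=1: INC 1 -> ACC=-1
Event 13 (EXEC): [IRQ0] PC=2: INC 3 -> ACC=2
Event 14 (EXEC): [IRQ0] PC=3: IRET -> resume MAIN at PC=4 (depth now 0)
Event 15 (EXEC): [MAIN] PC=4: INC 2 -> ACC=4
Event 16 (EXEC): [MAIN] PC=5: DEC 5 -> ACC=-1
Event 17 (EXEC): [MAIN] PC=6: DEC 5 -> ACC=-6
Event 18 (EXEC): [MAIN] PC=7: HALT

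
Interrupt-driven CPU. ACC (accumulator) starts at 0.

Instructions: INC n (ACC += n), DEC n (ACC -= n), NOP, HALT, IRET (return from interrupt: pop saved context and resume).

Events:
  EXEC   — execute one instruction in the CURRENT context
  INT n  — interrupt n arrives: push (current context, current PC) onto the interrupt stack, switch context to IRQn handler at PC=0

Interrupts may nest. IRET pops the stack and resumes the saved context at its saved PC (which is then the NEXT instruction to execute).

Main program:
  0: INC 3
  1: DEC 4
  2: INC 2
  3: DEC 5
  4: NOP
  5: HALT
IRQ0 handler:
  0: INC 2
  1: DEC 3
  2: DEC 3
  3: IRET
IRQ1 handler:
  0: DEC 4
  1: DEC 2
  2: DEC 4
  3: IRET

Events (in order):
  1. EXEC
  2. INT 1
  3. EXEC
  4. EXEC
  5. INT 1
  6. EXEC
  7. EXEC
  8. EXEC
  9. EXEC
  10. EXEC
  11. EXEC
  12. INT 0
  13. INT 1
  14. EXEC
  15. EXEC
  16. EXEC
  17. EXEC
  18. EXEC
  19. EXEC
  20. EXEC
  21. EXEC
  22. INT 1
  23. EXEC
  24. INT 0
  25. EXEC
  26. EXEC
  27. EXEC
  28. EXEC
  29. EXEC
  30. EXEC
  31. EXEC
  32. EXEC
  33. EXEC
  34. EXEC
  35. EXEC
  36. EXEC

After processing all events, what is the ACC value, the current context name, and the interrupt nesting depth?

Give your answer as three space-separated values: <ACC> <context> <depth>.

Answer: -52 MAIN 0

Derivation:
Event 1 (EXEC): [MAIN] PC=0: INC 3 -> ACC=3
Event 2 (INT 1): INT 1 arrives: push (MAIN, PC=1), enter IRQ1 at PC=0 (depth now 1)
Event 3 (EXEC): [IRQ1] PC=0: DEC 4 -> ACC=-1
Event 4 (EXEC): [IRQ1] PC=1: DEC 2 -> ACC=-3
Event 5 (INT 1): INT 1 arrives: push (IRQ1, PC=2), enter IRQ1 at PC=0 (depth now 2)
Event 6 (EXEC): [IRQ1] PC=0: DEC 4 -> ACC=-7
Event 7 (EXEC): [IRQ1] PC=1: DEC 2 -> ACC=-9
Event 8 (EXEC): [IRQ1] PC=2: DEC 4 -> ACC=-13
Event 9 (EXEC): [IRQ1] PC=3: IRET -> resume IRQ1 at PC=2 (depth now 1)
Event 10 (EXEC): [IRQ1] PC=2: DEC 4 -> ACC=-17
Event 11 (EXEC): [IRQ1] PC=3: IRET -> resume MAIN at PC=1 (depth now 0)
Event 12 (INT 0): INT 0 arrives: push (MAIN, PC=1), enter IRQ0 at PC=0 (depth now 1)
Event 13 (INT 1): INT 1 arrives: push (IRQ0, PC=0), enter IRQ1 at PC=0 (depth now 2)
Event 14 (EXEC): [IRQ1] PC=0: DEC 4 -> ACC=-21
Event 15 (EXEC): [IRQ1] PC=1: DEC 2 -> ACC=-23
Event 16 (EXEC): [IRQ1] PC=2: DEC 4 -> ACC=-27
Event 17 (EXEC): [IRQ1] PC=3: IRET -> resume IRQ0 at PC=0 (depth now 1)
Event 18 (EXEC): [IRQ0] PC=0: INC 2 -> ACC=-25
Event 19 (EXEC): [IRQ0] PC=1: DEC 3 -> ACC=-28
Event 20 (EXEC): [IRQ0] PC=2: DEC 3 -> ACC=-31
Event 21 (EXEC): [IRQ0] PC=3: IRET -> resume MAIN at PC=1 (depth now 0)
Event 22 (INT 1): INT 1 arrives: push (MAIN, PC=1), enter IRQ1 at PC=0 (depth now 1)
Event 23 (EXEC): [IRQ1] PC=0: DEC 4 -> ACC=-35
Event 24 (INT 0): INT 0 arrives: push (IRQ1, PC=1), enter IRQ0 at PC=0 (depth now 2)
Event 25 (EXEC): [IRQ0] PC=0: INC 2 -> ACC=-33
Event 26 (EXEC): [IRQ0] PC=1: DEC 3 -> ACC=-36
Event 27 (EXEC): [IRQ0] PC=2: DEC 3 -> ACC=-39
Event 28 (EXEC): [IRQ0] PC=3: IRET -> resume IRQ1 at PC=1 (depth now 1)
Event 29 (EXEC): [IRQ1] PC=1: DEC 2 -> ACC=-41
Event 30 (EXEC): [IRQ1] PC=2: DEC 4 -> ACC=-45
Event 31 (EXEC): [IRQ1] PC=3: IRET -> resume MAIN at PC=1 (depth now 0)
Event 32 (EXEC): [MAIN] PC=1: DEC 4 -> ACC=-49
Event 33 (EXEC): [MAIN] PC=2: INC 2 -> ACC=-47
Event 34 (EXEC): [MAIN] PC=3: DEC 5 -> ACC=-52
Event 35 (EXEC): [MAIN] PC=4: NOP
Event 36 (EXEC): [MAIN] PC=5: HALT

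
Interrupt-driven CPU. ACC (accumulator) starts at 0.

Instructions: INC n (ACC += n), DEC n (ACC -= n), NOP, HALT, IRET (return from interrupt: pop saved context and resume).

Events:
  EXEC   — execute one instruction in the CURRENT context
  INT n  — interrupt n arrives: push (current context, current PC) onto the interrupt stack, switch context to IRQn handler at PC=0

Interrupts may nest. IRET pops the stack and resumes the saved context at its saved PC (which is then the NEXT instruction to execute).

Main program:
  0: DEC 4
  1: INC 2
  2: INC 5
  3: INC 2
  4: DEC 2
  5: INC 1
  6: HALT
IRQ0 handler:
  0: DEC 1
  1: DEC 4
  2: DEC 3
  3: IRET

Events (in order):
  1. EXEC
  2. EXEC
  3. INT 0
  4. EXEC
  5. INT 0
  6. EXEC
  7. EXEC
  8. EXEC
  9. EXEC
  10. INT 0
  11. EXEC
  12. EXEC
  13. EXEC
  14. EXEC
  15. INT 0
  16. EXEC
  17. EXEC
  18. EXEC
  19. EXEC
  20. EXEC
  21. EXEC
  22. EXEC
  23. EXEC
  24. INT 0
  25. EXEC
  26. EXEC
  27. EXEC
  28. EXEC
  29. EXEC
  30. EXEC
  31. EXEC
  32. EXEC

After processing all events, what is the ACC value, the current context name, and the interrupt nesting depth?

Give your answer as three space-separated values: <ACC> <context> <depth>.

Answer: -36 MAIN 0

Derivation:
Event 1 (EXEC): [MAIN] PC=0: DEC 4 -> ACC=-4
Event 2 (EXEC): [MAIN] PC=1: INC 2 -> ACC=-2
Event 3 (INT 0): INT 0 arrives: push (MAIN, PC=2), enter IRQ0 at PC=0 (depth now 1)
Event 4 (EXEC): [IRQ0] PC=0: DEC 1 -> ACC=-3
Event 5 (INT 0): INT 0 arrives: push (IRQ0, PC=1), enter IRQ0 at PC=0 (depth now 2)
Event 6 (EXEC): [IRQ0] PC=0: DEC 1 -> ACC=-4
Event 7 (EXEC): [IRQ0] PC=1: DEC 4 -> ACC=-8
Event 8 (EXEC): [IRQ0] PC=2: DEC 3 -> ACC=-11
Event 9 (EXEC): [IRQ0] PC=3: IRET -> resume IRQ0 at PC=1 (depth now 1)
Event 10 (INT 0): INT 0 arrives: push (IRQ0, PC=1), enter IRQ0 at PC=0 (depth now 2)
Event 11 (EXEC): [IRQ0] PC=0: DEC 1 -> ACC=-12
Event 12 (EXEC): [IRQ0] PC=1: DEC 4 -> ACC=-16
Event 13 (EXEC): [IRQ0] PC=2: DEC 3 -> ACC=-19
Event 14 (EXEC): [IRQ0] PC=3: IRET -> resume IRQ0 at PC=1 (depth now 1)
Event 15 (INT 0): INT 0 arrives: push (IRQ0, PC=1), enter IRQ0 at PC=0 (depth now 2)
Event 16 (EXEC): [IRQ0] PC=0: DEC 1 -> ACC=-20
Event 17 (EXEC): [IRQ0] PC=1: DEC 4 -> ACC=-24
Event 18 (EXEC): [IRQ0] PC=2: DEC 3 -> ACC=-27
Event 19 (EXEC): [IRQ0] PC=3: IRET -> resume IRQ0 at PC=1 (depth now 1)
Event 20 (EXEC): [IRQ0] PC=1: DEC 4 -> ACC=-31
Event 21 (EXEC): [IRQ0] PC=2: DEC 3 -> ACC=-34
Event 22 (EXEC): [IRQ0] PC=3: IRET -> resume MAIN at PC=2 (depth now 0)
Event 23 (EXEC): [MAIN] PC=2: INC 5 -> ACC=-29
Event 24 (INT 0): INT 0 arrives: push (MAIN, PC=3), enter IRQ0 at PC=0 (depth now 1)
Event 25 (EXEC): [IRQ0] PC=0: DEC 1 -> ACC=-30
Event 26 (EXEC): [IRQ0] PC=1: DEC 4 -> ACC=-34
Event 27 (EXEC): [IRQ0] PC=2: DEC 3 -> ACC=-37
Event 28 (EXEC): [IRQ0] PC=3: IRET -> resume MAIN at PC=3 (depth now 0)
Event 29 (EXEC): [MAIN] PC=3: INC 2 -> ACC=-35
Event 30 (EXEC): [MAIN] PC=4: DEC 2 -> ACC=-37
Event 31 (EXEC): [MAIN] PC=5: INC 1 -> ACC=-36
Event 32 (EXEC): [MAIN] PC=6: HALT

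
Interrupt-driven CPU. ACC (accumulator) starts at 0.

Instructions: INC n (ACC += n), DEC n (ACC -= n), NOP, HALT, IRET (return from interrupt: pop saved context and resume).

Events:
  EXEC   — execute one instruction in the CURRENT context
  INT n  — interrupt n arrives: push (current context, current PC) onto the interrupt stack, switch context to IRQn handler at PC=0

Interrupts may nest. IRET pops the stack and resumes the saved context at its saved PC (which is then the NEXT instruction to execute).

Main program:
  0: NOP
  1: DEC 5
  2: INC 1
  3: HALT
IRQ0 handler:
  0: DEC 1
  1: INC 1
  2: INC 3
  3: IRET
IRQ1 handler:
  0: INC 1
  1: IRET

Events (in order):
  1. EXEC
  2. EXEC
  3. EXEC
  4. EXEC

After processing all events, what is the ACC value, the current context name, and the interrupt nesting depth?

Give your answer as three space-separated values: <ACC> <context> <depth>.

Event 1 (EXEC): [MAIN] PC=0: NOP
Event 2 (EXEC): [MAIN] PC=1: DEC 5 -> ACC=-5
Event 3 (EXEC): [MAIN] PC=2: INC 1 -> ACC=-4
Event 4 (EXEC): [MAIN] PC=3: HALT

Answer: -4 MAIN 0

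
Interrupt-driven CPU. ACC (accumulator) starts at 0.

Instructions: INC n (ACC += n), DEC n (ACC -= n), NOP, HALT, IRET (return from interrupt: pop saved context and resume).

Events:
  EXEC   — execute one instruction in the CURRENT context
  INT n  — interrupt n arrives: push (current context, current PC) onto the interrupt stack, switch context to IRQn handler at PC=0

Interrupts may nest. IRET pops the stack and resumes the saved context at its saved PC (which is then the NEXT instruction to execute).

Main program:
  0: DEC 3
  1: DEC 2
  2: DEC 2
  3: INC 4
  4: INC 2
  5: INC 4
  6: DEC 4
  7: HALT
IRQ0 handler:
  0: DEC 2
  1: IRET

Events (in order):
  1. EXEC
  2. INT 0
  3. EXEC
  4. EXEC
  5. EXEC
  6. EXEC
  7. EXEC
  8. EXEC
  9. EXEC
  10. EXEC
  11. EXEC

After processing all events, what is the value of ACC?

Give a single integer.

Answer: -3

Derivation:
Event 1 (EXEC): [MAIN] PC=0: DEC 3 -> ACC=-3
Event 2 (INT 0): INT 0 arrives: push (MAIN, PC=1), enter IRQ0 at PC=0 (depth now 1)
Event 3 (EXEC): [IRQ0] PC=0: DEC 2 -> ACC=-5
Event 4 (EXEC): [IRQ0] PC=1: IRET -> resume MAIN at PC=1 (depth now 0)
Event 5 (EXEC): [MAIN] PC=1: DEC 2 -> ACC=-7
Event 6 (EXEC): [MAIN] PC=2: DEC 2 -> ACC=-9
Event 7 (EXEC): [MAIN] PC=3: INC 4 -> ACC=-5
Event 8 (EXEC): [MAIN] PC=4: INC 2 -> ACC=-3
Event 9 (EXEC): [MAIN] PC=5: INC 4 -> ACC=1
Event 10 (EXEC): [MAIN] PC=6: DEC 4 -> ACC=-3
Event 11 (EXEC): [MAIN] PC=7: HALT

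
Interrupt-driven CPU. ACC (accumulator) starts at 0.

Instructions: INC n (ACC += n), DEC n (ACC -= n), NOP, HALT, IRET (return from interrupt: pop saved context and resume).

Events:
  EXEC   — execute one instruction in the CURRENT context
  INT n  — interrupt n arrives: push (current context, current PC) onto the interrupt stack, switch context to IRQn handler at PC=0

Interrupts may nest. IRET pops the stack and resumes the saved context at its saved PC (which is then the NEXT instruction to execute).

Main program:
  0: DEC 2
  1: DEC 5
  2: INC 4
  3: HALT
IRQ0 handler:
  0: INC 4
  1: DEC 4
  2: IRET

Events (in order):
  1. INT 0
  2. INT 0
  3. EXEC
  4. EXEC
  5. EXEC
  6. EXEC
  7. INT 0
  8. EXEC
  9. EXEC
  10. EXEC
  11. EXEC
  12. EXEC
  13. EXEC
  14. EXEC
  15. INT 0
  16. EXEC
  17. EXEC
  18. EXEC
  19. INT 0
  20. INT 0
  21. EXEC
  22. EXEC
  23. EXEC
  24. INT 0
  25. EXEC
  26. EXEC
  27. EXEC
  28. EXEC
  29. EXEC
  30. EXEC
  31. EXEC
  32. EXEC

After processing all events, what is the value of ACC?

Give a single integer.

Answer: -3

Derivation:
Event 1 (INT 0): INT 0 arrives: push (MAIN, PC=0), enter IRQ0 at PC=0 (depth now 1)
Event 2 (INT 0): INT 0 arrives: push (IRQ0, PC=0), enter IRQ0 at PC=0 (depth now 2)
Event 3 (EXEC): [IRQ0] PC=0: INC 4 -> ACC=4
Event 4 (EXEC): [IRQ0] PC=1: DEC 4 -> ACC=0
Event 5 (EXEC): [IRQ0] PC=2: IRET -> resume IRQ0 at PC=0 (depth now 1)
Event 6 (EXEC): [IRQ0] PC=0: INC 4 -> ACC=4
Event 7 (INT 0): INT 0 arrives: push (IRQ0, PC=1), enter IRQ0 at PC=0 (depth now 2)
Event 8 (EXEC): [IRQ0] PC=0: INC 4 -> ACC=8
Event 9 (EXEC): [IRQ0] PC=1: DEC 4 -> ACC=4
Event 10 (EXEC): [IRQ0] PC=2: IRET -> resume IRQ0 at PC=1 (depth now 1)
Event 11 (EXEC): [IRQ0] PC=1: DEC 4 -> ACC=0
Event 12 (EXEC): [IRQ0] PC=2: IRET -> resume MAIN at PC=0 (depth now 0)
Event 13 (EXEC): [MAIN] PC=0: DEC 2 -> ACC=-2
Event 14 (EXEC): [MAIN] PC=1: DEC 5 -> ACC=-7
Event 15 (INT 0): INT 0 arrives: push (MAIN, PC=2), enter IRQ0 at PC=0 (depth now 1)
Event 16 (EXEC): [IRQ0] PC=0: INC 4 -> ACC=-3
Event 17 (EXEC): [IRQ0] PC=1: DEC 4 -> ACC=-7
Event 18 (EXEC): [IRQ0] PC=2: IRET -> resume MAIN at PC=2 (depth now 0)
Event 19 (INT 0): INT 0 arrives: push (MAIN, PC=2), enter IRQ0 at PC=0 (depth now 1)
Event 20 (INT 0): INT 0 arrives: push (IRQ0, PC=0), enter IRQ0 at PC=0 (depth now 2)
Event 21 (EXEC): [IRQ0] PC=0: INC 4 -> ACC=-3
Event 22 (EXEC): [IRQ0] PC=1: DEC 4 -> ACC=-7
Event 23 (EXEC): [IRQ0] PC=2: IRET -> resume IRQ0 at PC=0 (depth now 1)
Event 24 (INT 0): INT 0 arrives: push (IRQ0, PC=0), enter IRQ0 at PC=0 (depth now 2)
Event 25 (EXEC): [IRQ0] PC=0: INC 4 -> ACC=-3
Event 26 (EXEC): [IRQ0] PC=1: DEC 4 -> ACC=-7
Event 27 (EXEC): [IRQ0] PC=2: IRET -> resume IRQ0 at PC=0 (depth now 1)
Event 28 (EXEC): [IRQ0] PC=0: INC 4 -> ACC=-3
Event 29 (EXEC): [IRQ0] PC=1: DEC 4 -> ACC=-7
Event 30 (EXEC): [IRQ0] PC=2: IRET -> resume MAIN at PC=2 (depth now 0)
Event 31 (EXEC): [MAIN] PC=2: INC 4 -> ACC=-3
Event 32 (EXEC): [MAIN] PC=3: HALT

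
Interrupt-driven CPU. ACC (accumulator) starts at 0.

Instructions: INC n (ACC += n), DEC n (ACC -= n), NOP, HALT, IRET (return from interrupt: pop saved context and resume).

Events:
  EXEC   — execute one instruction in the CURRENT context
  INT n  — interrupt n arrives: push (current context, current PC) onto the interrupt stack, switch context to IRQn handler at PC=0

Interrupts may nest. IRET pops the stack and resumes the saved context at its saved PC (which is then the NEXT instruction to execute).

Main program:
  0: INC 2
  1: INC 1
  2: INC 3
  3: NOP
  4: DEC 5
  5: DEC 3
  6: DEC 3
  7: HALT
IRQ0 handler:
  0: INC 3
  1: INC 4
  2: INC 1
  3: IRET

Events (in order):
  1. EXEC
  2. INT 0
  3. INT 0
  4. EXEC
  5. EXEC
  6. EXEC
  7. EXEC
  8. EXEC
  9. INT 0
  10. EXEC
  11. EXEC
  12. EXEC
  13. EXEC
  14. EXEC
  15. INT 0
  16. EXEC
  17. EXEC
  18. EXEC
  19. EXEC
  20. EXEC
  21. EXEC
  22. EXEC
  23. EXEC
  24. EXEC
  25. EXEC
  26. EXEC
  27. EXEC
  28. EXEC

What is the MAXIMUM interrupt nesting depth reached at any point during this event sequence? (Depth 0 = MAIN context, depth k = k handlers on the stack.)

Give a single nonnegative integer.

Answer: 2

Derivation:
Event 1 (EXEC): [MAIN] PC=0: INC 2 -> ACC=2 [depth=0]
Event 2 (INT 0): INT 0 arrives: push (MAIN, PC=1), enter IRQ0 at PC=0 (depth now 1) [depth=1]
Event 3 (INT 0): INT 0 arrives: push (IRQ0, PC=0), enter IRQ0 at PC=0 (depth now 2) [depth=2]
Event 4 (EXEC): [IRQ0] PC=0: INC 3 -> ACC=5 [depth=2]
Event 5 (EXEC): [IRQ0] PC=1: INC 4 -> ACC=9 [depth=2]
Event 6 (EXEC): [IRQ0] PC=2: INC 1 -> ACC=10 [depth=2]
Event 7 (EXEC): [IRQ0] PC=3: IRET -> resume IRQ0 at PC=0 (depth now 1) [depth=1]
Event 8 (EXEC): [IRQ0] PC=0: INC 3 -> ACC=13 [depth=1]
Event 9 (INT 0): INT 0 arrives: push (IRQ0, PC=1), enter IRQ0 at PC=0 (depth now 2) [depth=2]
Event 10 (EXEC): [IRQ0] PC=0: INC 3 -> ACC=16 [depth=2]
Event 11 (EXEC): [IRQ0] PC=1: INC 4 -> ACC=20 [depth=2]
Event 12 (EXEC): [IRQ0] PC=2: INC 1 -> ACC=21 [depth=2]
Event 13 (EXEC): [IRQ0] PC=3: IRET -> resume IRQ0 at PC=1 (depth now 1) [depth=1]
Event 14 (EXEC): [IRQ0] PC=1: INC 4 -> ACC=25 [depth=1]
Event 15 (INT 0): INT 0 arrives: push (IRQ0, PC=2), enter IRQ0 at PC=0 (depth now 2) [depth=2]
Event 16 (EXEC): [IRQ0] PC=0: INC 3 -> ACC=28 [depth=2]
Event 17 (EXEC): [IRQ0] PC=1: INC 4 -> ACC=32 [depth=2]
Event 18 (EXEC): [IRQ0] PC=2: INC 1 -> ACC=33 [depth=2]
Event 19 (EXEC): [IRQ0] PC=3: IRET -> resume IRQ0 at PC=2 (depth now 1) [depth=1]
Event 20 (EXEC): [IRQ0] PC=2: INC 1 -> ACC=34 [depth=1]
Event 21 (EXEC): [IRQ0] PC=3: IRET -> resume MAIN at PC=1 (depth now 0) [depth=0]
Event 22 (EXEC): [MAIN] PC=1: INC 1 -> ACC=35 [depth=0]
Event 23 (EXEC): [MAIN] PC=2: INC 3 -> ACC=38 [depth=0]
Event 24 (EXEC): [MAIN] PC=3: NOP [depth=0]
Event 25 (EXEC): [MAIN] PC=4: DEC 5 -> ACC=33 [depth=0]
Event 26 (EXEC): [MAIN] PC=5: DEC 3 -> ACC=30 [depth=0]
Event 27 (EXEC): [MAIN] PC=6: DEC 3 -> ACC=27 [depth=0]
Event 28 (EXEC): [MAIN] PC=7: HALT [depth=0]
Max depth observed: 2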